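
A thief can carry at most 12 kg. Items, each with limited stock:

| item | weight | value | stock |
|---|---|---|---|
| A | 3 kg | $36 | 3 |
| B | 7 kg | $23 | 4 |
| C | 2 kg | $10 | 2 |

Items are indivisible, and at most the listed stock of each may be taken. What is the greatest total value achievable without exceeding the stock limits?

$118

Top feasible selections:
- 3×A + 1×C: weight 11, value 118
- 3×A: weight 9, value 108
Best: $118.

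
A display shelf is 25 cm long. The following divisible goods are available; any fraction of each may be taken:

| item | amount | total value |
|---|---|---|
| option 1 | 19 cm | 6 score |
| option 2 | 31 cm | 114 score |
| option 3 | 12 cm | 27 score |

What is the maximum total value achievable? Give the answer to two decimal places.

Take in order of value per unit:
- option 2 (114/31 per unit): 25 of 31 → value 25×114/31 = 91.9355, running total 91.94
Total 91.94.

91.94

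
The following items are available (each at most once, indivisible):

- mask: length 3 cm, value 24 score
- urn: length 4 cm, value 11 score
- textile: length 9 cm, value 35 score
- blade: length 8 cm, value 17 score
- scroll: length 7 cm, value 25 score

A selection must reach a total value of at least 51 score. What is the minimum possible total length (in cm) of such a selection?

12

Subsets with value ≥ 51, sorted by total length:
- mask+textile: length 12, value 59
- mask+urn+scroll: length 14, value 60
Minimum length: 12 cm.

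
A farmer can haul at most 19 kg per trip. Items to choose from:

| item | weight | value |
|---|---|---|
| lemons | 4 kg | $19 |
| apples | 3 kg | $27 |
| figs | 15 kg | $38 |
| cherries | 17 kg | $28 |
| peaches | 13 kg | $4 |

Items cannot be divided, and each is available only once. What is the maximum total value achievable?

$65

This is a 0/1 knapsack; check combinations near the capacity.
- apples+figs: weight 3+15=18, value 27+38=65
- lemons+figs: weight 4+15=19, value 19+38=57
- lemons+apples: weight 4+3=7, value 19+27=46
Best: $65.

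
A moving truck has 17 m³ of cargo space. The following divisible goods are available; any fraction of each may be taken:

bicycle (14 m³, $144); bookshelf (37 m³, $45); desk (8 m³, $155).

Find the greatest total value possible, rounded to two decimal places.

247.57

Take in order of value per unit:
- desk (155/8 per unit): all 8 → value 155, running total 155.00
- bicycle (144/14 per unit): 9 of 14 → value 9×144/14 = 92.5714, running total 247.57
Total 247.57.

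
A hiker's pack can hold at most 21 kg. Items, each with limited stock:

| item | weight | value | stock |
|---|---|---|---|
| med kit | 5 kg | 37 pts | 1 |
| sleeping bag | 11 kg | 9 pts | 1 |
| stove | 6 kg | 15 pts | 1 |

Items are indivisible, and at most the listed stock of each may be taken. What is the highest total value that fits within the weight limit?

Best selections within weight 21 and stock limits:
- 1×med kit + 1×stove: weight 11, value 52
- 1×med kit + 1×sleeping bag: weight 16, value 46
- 1×med kit: weight 5, value 37
- 1×sleeping bag + 1×stove: weight 17, value 24
Best: 52 pts.

52 pts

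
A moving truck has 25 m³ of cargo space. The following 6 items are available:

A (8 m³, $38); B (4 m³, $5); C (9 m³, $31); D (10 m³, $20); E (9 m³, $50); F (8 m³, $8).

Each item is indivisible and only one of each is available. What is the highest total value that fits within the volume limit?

Check high-value combinations within 25 m³:
- A+E+F: volume 8+9+8=25, value 38+50+8=96
- A+B+E: volume 8+4+9=21, value 38+5+50=93
- A+E: volume 8+9=17, value 38+50=88
- B+C+E: volume 4+9+9=22, value 5+31+50=86
- C+E: volume 9+9=18, value 31+50=81
Best: $96.

$96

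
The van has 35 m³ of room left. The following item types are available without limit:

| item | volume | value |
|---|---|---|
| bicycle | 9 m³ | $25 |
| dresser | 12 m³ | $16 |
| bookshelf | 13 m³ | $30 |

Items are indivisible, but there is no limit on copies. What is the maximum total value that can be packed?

$85

Best value-per-unit is bicycle at 25/9; filling with it alone gives 3×25 = 75.
Optimal mix: 1×bicycle + 2×bookshelf → volume 35, value 85.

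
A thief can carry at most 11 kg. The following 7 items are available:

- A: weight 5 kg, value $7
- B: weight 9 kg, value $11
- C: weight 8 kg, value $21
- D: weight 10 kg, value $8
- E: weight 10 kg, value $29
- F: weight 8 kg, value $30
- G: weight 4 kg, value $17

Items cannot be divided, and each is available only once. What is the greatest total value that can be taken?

Check high-value combinations within 11 kg:
- F: weight 8, value 30
- E: weight 10, value 29
- A+G: weight 5+4=9, value 7+17=24
- C: weight 8, value 21
- G: weight 4, value 17
Best: $30.

$30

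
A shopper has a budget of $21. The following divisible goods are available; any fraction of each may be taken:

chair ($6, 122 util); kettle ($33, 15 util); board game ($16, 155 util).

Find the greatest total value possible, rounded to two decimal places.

267.31

Take in order of value per unit:
- chair (122/6 per unit): all 6 → value 122, running total 122.00
- board game (155/16 per unit): 15 of 16 → value 15×155/16 = 145.3125, running total 267.31
Total 267.31.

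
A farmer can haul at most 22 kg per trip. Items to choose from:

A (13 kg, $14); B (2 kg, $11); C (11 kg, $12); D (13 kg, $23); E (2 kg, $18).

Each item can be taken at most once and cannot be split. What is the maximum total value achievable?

This is a 0/1 knapsack; check combinations near the capacity.
- B+D+E: weight 2+13+2=17, value 11+23+18=52
- A+B+E: weight 13+2+2=17, value 14+11+18=43
- B+C+E: weight 2+11+2=15, value 11+12+18=41
- D+E: weight 13+2=15, value 23+18=41
- B+D: weight 2+13=15, value 11+23=34
Best: $52.

$52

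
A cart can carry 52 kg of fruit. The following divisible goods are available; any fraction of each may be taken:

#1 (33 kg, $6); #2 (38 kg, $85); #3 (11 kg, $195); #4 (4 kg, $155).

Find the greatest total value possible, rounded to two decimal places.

432.76

Take in order of value per unit:
- #4 (155/4 per unit): all 4 → value 155, running total 155.00
- #3 (195/11 per unit): all 11 → value 195, running total 350.00
- #2 (85/38 per unit): 37 of 38 → value 37×85/38 = 82.7632, running total 432.76
Total 432.76.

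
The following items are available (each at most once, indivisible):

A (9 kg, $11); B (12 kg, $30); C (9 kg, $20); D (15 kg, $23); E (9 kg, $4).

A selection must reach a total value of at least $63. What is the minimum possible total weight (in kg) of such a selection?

Subsets with value ≥ 63, sorted by total weight:
- B+C+D: weight 36, value 73
- A+B+D: weight 36, value 64
- A+B+C+E: weight 39, value 65
- A+B+C+D: weight 45, value 84
Minimum weight: 36 kg.

36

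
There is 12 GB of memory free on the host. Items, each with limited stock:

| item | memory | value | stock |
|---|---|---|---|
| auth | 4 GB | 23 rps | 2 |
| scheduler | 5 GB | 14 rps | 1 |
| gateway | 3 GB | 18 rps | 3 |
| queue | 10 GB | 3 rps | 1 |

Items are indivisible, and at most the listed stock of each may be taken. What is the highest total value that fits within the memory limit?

Top feasible selections:
- 2×auth + 1×gateway: memory 11, value 64
- 1×auth + 2×gateway: memory 10, value 59
Best: 64 rps.

64 rps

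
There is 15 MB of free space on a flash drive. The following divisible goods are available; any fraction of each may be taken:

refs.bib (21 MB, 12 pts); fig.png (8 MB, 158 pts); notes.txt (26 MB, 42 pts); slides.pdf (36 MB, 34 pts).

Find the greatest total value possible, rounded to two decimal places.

169.31

Take in order of value per unit:
- fig.png (158/8 per unit): all 8 → value 158, running total 158.00
- notes.txt (42/26 per unit): 7 of 26 → value 7×42/26 = 11.3077, running total 169.31
Total 169.31.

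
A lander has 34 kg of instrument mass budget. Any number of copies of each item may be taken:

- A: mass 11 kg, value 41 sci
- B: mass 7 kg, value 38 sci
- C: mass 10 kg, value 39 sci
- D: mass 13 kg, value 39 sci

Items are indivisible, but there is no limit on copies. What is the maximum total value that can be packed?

Best value-per-unit is B at 38/7; filling with it alone gives 4×38 = 152.
Optimal mix: 1×A + 3×B → mass 32, value 155.

155 sci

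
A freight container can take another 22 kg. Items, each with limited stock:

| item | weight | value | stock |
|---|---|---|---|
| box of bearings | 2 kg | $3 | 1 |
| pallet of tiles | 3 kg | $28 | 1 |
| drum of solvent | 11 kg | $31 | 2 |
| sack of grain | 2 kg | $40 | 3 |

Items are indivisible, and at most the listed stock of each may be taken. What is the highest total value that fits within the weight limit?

$182

Best selections within weight 22 and stock limits:
- 1×box of bearings + 1×pallet of tiles + 1×drum of solvent + 3×sack of grain: weight 22, value 182
- 1×pallet of tiles + 1×drum of solvent + 3×sack of grain: weight 20, value 179
- 1×box of bearings + 1×drum of solvent + 3×sack of grain: weight 19, value 154
- 1×box of bearings + 1×pallet of tiles + 3×sack of grain: weight 11, value 151
Best: $182.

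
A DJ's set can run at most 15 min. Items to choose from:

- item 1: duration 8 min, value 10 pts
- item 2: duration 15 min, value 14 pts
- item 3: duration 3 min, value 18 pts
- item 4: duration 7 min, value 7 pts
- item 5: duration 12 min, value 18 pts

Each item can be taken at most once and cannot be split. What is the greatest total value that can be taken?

Check high-value combinations within 15 min:
- item 3+item 5: duration 3+12=15, value 18+18=36
- item 1+item 3: duration 8+3=11, value 10+18=28
- item 3+item 4: duration 3+7=10, value 18+7=25
Best: 36 pts.

36 pts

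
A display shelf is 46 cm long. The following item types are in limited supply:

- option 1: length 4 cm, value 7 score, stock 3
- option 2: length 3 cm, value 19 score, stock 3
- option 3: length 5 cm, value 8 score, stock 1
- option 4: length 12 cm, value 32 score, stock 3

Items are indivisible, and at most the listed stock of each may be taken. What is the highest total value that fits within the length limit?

Top feasible selections:
- 3×option 2 + 3×option 4: length 45, value 153
- 2×option 1 + 3×option 2 + 1×option 3 + 2×option 4: length 46, value 143
Best: 153 score.

153 score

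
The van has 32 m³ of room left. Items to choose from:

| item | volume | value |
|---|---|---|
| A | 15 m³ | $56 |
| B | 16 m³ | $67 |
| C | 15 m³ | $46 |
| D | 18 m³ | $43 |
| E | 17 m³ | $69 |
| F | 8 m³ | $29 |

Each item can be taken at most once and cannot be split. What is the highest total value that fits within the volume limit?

$125

This is a 0/1 knapsack; check combinations near the capacity.
- A+E: volume 15+17=32, value 56+69=125
- A+B: volume 15+16=31, value 56+67=123
- C+E: volume 15+17=32, value 46+69=115
- B+C: volume 16+15=31, value 67+46=113
Best: $125.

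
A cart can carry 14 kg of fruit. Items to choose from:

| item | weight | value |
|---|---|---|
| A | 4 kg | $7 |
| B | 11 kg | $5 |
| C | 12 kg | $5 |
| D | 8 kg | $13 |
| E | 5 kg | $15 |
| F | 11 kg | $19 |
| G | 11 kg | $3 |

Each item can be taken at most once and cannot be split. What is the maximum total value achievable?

$28

Check high-value combinations within 14 kg:
- D+E: weight 8+5=13, value 13+15=28
- A+E: weight 4+5=9, value 7+15=22
- A+D: weight 4+8=12, value 7+13=20
- F: weight 11, value 19
- E: weight 5, value 15
Best: $28.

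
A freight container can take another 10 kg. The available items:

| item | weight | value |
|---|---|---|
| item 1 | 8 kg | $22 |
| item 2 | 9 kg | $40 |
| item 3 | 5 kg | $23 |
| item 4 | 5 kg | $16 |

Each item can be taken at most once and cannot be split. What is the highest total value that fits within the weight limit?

$40

Check high-value combinations within 10 kg:
- item 2: weight 9, value 40
- item 3+item 4: weight 5+5=10, value 23+16=39
- item 3: weight 5, value 23
Best: $40.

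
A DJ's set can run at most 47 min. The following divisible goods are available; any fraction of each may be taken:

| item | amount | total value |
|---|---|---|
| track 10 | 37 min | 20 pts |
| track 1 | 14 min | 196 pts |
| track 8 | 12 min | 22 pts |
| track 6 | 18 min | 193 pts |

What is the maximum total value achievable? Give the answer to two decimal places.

412.62

Take in order of value per unit:
- track 1 (196/14 per unit): all 14 → value 196, running total 196.00
- track 6 (193/18 per unit): all 18 → value 193, running total 389.00
- track 8 (22/12 per unit): all 12 → value 22, running total 411.00
- track 10 (20/37 per unit): 3 of 37 → value 3×20/37 = 1.6216, running total 412.62
Total 412.62.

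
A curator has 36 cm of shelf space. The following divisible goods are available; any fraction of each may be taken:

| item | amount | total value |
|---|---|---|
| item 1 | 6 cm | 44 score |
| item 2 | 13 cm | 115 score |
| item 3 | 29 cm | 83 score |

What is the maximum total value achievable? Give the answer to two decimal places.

207.66

Take in order of value per unit:
- item 2 (115/13 per unit): all 13 → value 115, running total 115.00
- item 1 (44/6 per unit): all 6 → value 44, running total 159.00
- item 3 (83/29 per unit): 17 of 29 → value 17×83/29 = 48.6552, running total 207.66
Total 207.66.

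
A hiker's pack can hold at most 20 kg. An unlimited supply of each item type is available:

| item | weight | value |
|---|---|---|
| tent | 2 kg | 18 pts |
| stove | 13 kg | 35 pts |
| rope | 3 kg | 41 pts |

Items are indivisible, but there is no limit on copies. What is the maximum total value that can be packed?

264 pts

Best value-per-unit is rope at 41/3; filling with it alone gives 6×41 = 246.
Optimal mix: 1×tent + 6×rope → weight 20, value 264.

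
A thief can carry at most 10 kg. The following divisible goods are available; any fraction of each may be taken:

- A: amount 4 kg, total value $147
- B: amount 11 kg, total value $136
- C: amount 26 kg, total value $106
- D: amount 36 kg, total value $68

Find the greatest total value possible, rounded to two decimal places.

Take in order of value per unit:
- A (147/4 per unit): all 4 → value 147, running total 147.00
- B (136/11 per unit): 6 of 11 → value 6×136/11 = 74.1818, running total 221.18
Total 221.18.

221.18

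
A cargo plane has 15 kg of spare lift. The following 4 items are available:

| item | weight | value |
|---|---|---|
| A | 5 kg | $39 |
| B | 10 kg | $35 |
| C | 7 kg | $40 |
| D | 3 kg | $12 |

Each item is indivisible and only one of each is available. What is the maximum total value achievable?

Check high-value combinations within 15 kg:
- A+C+D: weight 5+7+3=15, value 39+40+12=91
- A+C: weight 5+7=12, value 39+40=79
- A+B: weight 5+10=15, value 39+35=74
Best: $91.

$91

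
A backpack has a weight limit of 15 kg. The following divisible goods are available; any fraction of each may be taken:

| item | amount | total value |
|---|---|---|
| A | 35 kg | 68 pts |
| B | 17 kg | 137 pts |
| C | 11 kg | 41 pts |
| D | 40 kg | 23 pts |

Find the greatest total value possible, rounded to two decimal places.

120.88

Take in order of value per unit:
- B (137/17 per unit): 15 of 17 → value 15×137/17 = 120.8824, running total 120.88
Total 120.88.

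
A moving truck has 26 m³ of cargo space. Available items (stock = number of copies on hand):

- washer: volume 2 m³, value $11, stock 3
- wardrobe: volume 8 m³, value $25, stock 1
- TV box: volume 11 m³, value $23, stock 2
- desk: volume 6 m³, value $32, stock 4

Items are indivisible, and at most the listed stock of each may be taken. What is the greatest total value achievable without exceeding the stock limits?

$139

Best selections within volume 26 and stock limits:
- 1×washer + 4×desk: volume 26, value 139
- 3×washer + 3×desk: volume 24, value 129
- 4×desk: volume 24, value 128
- 3×washer + 1×wardrobe + 2×desk: volume 26, value 122
Best: $139.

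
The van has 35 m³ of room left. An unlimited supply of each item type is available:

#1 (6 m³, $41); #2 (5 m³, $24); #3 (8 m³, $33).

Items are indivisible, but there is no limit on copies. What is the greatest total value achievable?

Best value-per-unit is #1 at 41/6; filling with it alone gives 5×41 = 205.
Optimal mix: 5×#1 + 1×#2 → volume 35, value 229.

$229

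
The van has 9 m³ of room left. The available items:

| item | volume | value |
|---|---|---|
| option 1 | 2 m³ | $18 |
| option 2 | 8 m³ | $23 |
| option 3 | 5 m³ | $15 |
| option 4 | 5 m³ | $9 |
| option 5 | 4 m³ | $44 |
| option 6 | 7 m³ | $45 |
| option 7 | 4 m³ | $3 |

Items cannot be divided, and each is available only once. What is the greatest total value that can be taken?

Check high-value combinations within 9 m³:
- option 1+option 6: volume 2+7=9, value 18+45=63
- option 1+option 5: volume 2+4=6, value 18+44=62
- option 3+option 5: volume 5+4=9, value 15+44=59
Best: $63.

$63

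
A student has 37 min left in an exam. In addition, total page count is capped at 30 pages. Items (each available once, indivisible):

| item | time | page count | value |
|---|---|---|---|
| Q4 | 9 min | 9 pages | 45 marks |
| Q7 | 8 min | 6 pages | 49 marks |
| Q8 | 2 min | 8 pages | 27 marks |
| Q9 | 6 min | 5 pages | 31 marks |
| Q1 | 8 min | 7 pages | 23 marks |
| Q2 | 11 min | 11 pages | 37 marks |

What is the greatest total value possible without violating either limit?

152 marks

Feasible sets respecting both limits:
- Q4+Q7+Q8+Q9: time 25, page count 28, value 152
- Q4+Q7+Q9+Q1: time 31, page count 27, value 148
- Q4+Q7+Q8+Q1: time 27, page count 30, value 144
- Q7+Q8+Q9+Q2: time 27, page count 30, value 144
Best: 152 marks.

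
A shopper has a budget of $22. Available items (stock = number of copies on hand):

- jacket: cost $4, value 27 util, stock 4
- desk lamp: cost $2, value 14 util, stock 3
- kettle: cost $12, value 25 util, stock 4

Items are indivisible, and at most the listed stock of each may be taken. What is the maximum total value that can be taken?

Best selections within cost 22 and stock limits:
- 4×jacket + 3×desk lamp: cost 22, value 150
- 4×jacket + 2×desk lamp: cost 20, value 136
Best: 150 util.

150 util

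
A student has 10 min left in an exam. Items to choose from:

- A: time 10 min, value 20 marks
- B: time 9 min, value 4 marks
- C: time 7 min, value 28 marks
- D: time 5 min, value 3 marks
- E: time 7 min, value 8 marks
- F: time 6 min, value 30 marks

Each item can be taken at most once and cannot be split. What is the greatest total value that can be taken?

30 marks

Check high-value combinations within 10 min:
- F: time 6, value 30
- C: time 7, value 28
- A: time 10, value 20
- E: time 7, value 8
- B: time 9, value 4
Best: 30 marks.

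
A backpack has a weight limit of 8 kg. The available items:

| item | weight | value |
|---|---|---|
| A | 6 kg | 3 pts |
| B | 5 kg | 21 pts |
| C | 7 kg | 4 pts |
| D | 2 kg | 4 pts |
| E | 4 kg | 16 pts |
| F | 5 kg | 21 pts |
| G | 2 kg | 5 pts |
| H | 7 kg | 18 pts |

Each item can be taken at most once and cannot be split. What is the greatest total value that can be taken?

26 pts

Check high-value combinations within 8 kg:
- B+G: weight 5+2=7, value 21+5=26
- F+G: weight 5+2=7, value 21+5=26
- B+D: weight 5+2=7, value 21+4=25
- D+F: weight 2+5=7, value 4+21=25
- D+E+G: weight 2+4+2=8, value 4+16+5=25
Best: 26 pts.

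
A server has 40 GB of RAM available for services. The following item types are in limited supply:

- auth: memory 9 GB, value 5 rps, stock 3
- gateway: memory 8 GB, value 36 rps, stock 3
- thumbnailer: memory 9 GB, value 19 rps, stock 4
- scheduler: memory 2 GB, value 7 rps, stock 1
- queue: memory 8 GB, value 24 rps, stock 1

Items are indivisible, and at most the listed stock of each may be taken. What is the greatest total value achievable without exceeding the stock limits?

Top feasible selections:
- 3×gateway + 1×scheduler + 1×queue: memory 34, value 139
- 3×gateway + 1×thumbnailer + 1×scheduler: memory 35, value 134
Best: 139 rps.

139 rps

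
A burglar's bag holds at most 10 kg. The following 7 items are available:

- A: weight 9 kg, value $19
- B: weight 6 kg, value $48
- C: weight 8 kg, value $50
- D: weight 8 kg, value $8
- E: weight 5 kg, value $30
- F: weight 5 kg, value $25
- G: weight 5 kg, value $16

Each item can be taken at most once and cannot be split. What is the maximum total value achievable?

This is a 0/1 knapsack; check combinations near the capacity.
- E+F: weight 5+5=10, value 30+25=55
- C: weight 8, value 50
- B: weight 6, value 48
- E+G: weight 5+5=10, value 30+16=46
- F+G: weight 5+5=10, value 25+16=41
Best: $55.

$55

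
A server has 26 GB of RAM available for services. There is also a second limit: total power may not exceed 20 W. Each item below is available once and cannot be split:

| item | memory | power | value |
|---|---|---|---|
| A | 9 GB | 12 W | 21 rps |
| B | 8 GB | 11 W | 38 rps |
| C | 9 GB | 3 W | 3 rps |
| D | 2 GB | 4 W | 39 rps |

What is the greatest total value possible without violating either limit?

Feasible sets respecting both limits:
- B+C+D: memory 19, power 18, value 80
- B+D: memory 10, power 15, value 77
- A+C+D: memory 20, power 19, value 63
Best: 80 rps.

80 rps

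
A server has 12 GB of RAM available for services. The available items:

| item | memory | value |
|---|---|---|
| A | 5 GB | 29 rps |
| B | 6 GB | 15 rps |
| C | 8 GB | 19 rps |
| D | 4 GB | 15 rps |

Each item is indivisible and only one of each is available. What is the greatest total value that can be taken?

Check high-value combinations within 12 GB:
- A+D: memory 5+4=9, value 29+15=44
- A+B: memory 5+6=11, value 29+15=44
- C+D: memory 8+4=12, value 19+15=34
- B+D: memory 6+4=10, value 15+15=30
- A: memory 5, value 29
Best: 44 rps.

44 rps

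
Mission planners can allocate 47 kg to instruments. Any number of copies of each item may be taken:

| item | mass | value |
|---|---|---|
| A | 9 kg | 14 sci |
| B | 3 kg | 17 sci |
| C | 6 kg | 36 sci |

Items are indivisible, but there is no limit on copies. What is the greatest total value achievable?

269 sci

Best value-per-unit is C at 36/6; filling with it alone gives 7×36 = 252.
Optimal mix: 1×B + 7×C → mass 45, value 269.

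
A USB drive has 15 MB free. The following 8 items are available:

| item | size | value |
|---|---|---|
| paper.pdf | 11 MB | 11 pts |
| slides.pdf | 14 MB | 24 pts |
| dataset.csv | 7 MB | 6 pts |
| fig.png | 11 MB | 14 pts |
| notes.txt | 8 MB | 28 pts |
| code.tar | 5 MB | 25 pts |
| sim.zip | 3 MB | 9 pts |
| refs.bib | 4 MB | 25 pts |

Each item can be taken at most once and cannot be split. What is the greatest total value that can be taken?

62 pts

This is a 0/1 knapsack; check combinations near the capacity.
- notes.txt+sim.zip+refs.bib: size 8+3+4=15, value 28+9+25=62
- code.tar+sim.zip+refs.bib: size 5+3+4=12, value 25+9+25=59
- notes.txt+refs.bib: size 8+4=12, value 28+25=53
Best: 62 pts.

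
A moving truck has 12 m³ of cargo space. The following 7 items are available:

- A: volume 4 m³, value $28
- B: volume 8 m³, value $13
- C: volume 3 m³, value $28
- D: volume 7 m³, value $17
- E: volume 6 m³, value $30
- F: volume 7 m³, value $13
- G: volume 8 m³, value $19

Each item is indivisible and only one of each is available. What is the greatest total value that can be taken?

This is a 0/1 knapsack; check combinations near the capacity.
- C+E: volume 3+6=9, value 28+30=58
- A+E: volume 4+6=10, value 28+30=58
- A+C: volume 4+3=7, value 28+28=56
- C+G: volume 3+8=11, value 28+19=47
Best: $58.

$58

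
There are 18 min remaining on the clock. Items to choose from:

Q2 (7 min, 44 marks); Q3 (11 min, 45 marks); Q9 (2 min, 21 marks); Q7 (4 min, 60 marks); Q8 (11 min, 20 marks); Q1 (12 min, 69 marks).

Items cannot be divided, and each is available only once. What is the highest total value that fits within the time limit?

Check high-value combinations within 18 min:
- Q9+Q7+Q1: time 2+4+12=18, value 21+60+69=150
- Q7+Q1: time 4+12=16, value 60+69=129
- Q3+Q9+Q7: time 11+2+4=17, value 45+21+60=126
- Q2+Q9+Q7: time 7+2+4=13, value 44+21+60=125
Best: 150 marks.

150 marks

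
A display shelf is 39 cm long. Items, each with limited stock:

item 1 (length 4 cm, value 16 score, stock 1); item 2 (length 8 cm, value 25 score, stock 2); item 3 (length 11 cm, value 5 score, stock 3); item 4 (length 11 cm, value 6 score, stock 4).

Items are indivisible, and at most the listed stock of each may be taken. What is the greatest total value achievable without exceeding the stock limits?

72 score

Top feasible selections:
- 1×item 1 + 2×item 2 + 1×item 4: length 31, value 72
- 1×item 1 + 2×item 2 + 1×item 3: length 31, value 71
Best: 72 score.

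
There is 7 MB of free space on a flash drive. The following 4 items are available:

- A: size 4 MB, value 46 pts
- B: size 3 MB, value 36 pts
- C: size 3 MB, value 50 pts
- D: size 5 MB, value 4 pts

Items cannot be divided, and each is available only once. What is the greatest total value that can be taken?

96 pts

Check high-value combinations within 7 MB:
- A+C: size 4+3=7, value 46+50=96
- B+C: size 3+3=6, value 36+50=86
- A+B: size 4+3=7, value 46+36=82
- C: size 3, value 50
- A: size 4, value 46
Best: 96 pts.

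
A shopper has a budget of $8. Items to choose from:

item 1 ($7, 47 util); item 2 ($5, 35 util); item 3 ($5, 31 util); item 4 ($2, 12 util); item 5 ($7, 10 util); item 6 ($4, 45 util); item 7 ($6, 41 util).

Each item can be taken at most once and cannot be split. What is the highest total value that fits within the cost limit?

57 util

Check high-value combinations within $8:
- item 4+item 6: cost 2+4=6, value 12+45=57
- item 4+item 7: cost 2+6=8, value 12+41=53
- item 1: cost 7, value 47
- item 2+item 4: cost 5+2=7, value 35+12=47
Best: 57 util.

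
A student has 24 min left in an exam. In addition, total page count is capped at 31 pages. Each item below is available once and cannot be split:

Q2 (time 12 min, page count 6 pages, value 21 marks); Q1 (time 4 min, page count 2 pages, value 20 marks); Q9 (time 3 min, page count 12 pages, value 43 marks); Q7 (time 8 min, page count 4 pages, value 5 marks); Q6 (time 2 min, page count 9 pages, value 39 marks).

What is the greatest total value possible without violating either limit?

Feasible sets respecting both limits:
- Q2+Q1+Q9+Q6: time 21, page count 29, value 123
- Q1+Q9+Q7+Q6: time 17, page count 27, value 107
- Q2+Q9+Q6: time 17, page count 27, value 103
Best: 123 marks.

123 marks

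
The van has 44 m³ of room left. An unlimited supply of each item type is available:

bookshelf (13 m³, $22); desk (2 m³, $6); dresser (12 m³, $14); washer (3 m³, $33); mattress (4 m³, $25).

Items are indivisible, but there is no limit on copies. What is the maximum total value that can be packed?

$468

Best value-per-unit is washer at 33/3; filling with it alone gives 14×33 = 462.
Optimal mix: 1×desk + 14×washer → volume 44, value 468.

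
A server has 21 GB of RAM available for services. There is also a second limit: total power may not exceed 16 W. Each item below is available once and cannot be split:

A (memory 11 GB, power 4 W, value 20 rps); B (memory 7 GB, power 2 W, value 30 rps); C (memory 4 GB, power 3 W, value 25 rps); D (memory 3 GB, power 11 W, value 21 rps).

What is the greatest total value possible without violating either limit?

76 rps

Feasible sets respecting both limits:
- B+C+D: memory 14, power 16, value 76
- B+C: memory 11, power 5, value 55
- B+D: memory 10, power 13, value 51
- A+B: memory 18, power 6, value 50
Best: 76 rps.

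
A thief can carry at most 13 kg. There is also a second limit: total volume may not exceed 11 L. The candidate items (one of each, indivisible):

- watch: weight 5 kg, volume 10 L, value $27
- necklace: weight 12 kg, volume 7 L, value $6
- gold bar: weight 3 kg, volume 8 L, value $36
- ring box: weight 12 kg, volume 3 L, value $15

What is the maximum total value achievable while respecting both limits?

$36

Feasible sets respecting both limits:
- gold bar: weight 3, volume 8, value 36
- watch: weight 5, volume 10, value 27
- ring box: weight 12, volume 3, value 15
Best: $36.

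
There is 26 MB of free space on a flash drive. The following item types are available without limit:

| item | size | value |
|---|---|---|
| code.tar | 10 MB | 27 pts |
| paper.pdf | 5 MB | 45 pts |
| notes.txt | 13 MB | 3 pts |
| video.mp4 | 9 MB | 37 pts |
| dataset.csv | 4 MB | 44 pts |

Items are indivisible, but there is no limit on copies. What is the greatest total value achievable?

Best value-per-unit is dataset.csv at 44/4; filling with it alone gives 6×44 = 264.
Optimal mix: 2×paper.pdf + 4×dataset.csv → size 26, value 266.

266 pts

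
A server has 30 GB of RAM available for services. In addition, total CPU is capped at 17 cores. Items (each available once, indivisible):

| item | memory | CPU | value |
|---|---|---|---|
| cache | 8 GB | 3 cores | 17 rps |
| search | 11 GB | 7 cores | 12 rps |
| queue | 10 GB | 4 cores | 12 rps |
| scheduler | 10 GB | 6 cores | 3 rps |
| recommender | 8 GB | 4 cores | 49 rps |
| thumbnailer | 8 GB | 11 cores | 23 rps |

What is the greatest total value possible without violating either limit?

Feasible sets respecting both limits:
- cache+search+recommender: memory 27, CPU 14, value 78
- cache+queue+recommender: memory 26, CPU 11, value 78
- search+queue+recommender: memory 29, CPU 15, value 73
Best: 78 rps.

78 rps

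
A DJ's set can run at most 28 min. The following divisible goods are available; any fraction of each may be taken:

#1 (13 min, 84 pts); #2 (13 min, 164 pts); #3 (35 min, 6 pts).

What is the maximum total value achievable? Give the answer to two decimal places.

Take in order of value per unit:
- #2 (164/13 per unit): all 13 → value 164, running total 164.00
- #1 (84/13 per unit): all 13 → value 84, running total 248.00
- #3 (6/35 per unit): 2 of 35 → value 2×6/35 = 0.3429, running total 248.34
Total 248.34.

248.34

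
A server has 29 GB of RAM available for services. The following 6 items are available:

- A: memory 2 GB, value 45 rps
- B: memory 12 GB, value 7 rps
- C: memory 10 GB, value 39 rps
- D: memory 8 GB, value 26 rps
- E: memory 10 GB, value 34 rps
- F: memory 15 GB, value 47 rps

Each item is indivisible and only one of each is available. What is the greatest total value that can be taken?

This is a 0/1 knapsack; check combinations near the capacity.
- A+C+F: memory 2+10+15=27, value 45+39+47=131
- A+E+F: memory 2+10+15=27, value 45+34+47=126
- A+C+E: memory 2+10+10=22, value 45+39+34=118
- A+D+F: memory 2+8+15=25, value 45+26+47=118
- A+C+D: memory 2+10+8=20, value 45+39+26=110
Best: 131 rps.

131 rps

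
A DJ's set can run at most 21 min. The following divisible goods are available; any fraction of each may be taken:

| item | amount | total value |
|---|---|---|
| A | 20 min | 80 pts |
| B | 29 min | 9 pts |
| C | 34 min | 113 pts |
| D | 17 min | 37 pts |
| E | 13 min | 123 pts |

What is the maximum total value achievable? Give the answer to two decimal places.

Take in order of value per unit:
- E (123/13 per unit): all 13 → value 123, running total 123.00
- A (80/20 per unit): 8 of 20 → value 8×80/20 = 32.0000, running total 155.00
Total 155.00.

155.00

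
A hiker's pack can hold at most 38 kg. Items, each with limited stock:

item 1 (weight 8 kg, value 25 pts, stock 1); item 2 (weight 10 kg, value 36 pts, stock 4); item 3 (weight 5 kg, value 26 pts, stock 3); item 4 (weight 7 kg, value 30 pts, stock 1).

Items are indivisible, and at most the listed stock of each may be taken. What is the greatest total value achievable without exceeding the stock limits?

154 pts

Best selections within weight 38 and stock limits:
- 2×item 2 + 2×item 3 + 1×item 4: weight 37, value 154
- 2×item 2 + 3×item 3: weight 35, value 150
Best: 154 pts.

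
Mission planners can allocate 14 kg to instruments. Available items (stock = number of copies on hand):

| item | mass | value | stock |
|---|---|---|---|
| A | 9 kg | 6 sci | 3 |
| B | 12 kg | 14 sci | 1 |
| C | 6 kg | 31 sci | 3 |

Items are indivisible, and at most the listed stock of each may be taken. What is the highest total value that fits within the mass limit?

62 sci

Best selections within mass 14 and stock limits:
- 2×C: mass 12, value 62
- 1×C: mass 6, value 31
- 1×B: mass 12, value 14
- 1×A: mass 9, value 6
Best: 62 sci.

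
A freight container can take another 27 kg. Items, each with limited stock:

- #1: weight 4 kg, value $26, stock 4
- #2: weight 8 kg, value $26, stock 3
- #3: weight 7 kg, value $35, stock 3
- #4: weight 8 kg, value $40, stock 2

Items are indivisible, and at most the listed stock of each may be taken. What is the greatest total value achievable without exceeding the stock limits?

$153

Best selections within weight 27 and stock limits:
- 3×#1 + 1×#3 + 1×#4: weight 27, value 153
- 3×#1 + 2×#3: weight 26, value 148
- 4×#1 + 1×#4: weight 24, value 144
Best: $153.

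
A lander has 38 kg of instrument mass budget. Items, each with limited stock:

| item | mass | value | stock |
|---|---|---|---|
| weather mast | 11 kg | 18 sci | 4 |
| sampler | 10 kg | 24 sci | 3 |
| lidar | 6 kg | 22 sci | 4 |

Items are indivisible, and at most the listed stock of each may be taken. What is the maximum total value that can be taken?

Best selections within mass 38 and stock limits:
- 2×sampler + 3×lidar: mass 38, value 114
- 1×sampler + 4×lidar: mass 34, value 112
- 1×weather mast + 4×lidar: mass 35, value 106
- 3×sampler + 1×lidar: mass 36, value 94
Best: 114 sci.

114 sci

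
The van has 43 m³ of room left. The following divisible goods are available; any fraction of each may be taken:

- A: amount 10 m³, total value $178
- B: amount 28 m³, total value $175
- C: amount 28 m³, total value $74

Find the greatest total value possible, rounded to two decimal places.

366.21

Take in order of value per unit:
- A (178/10 per unit): all 10 → value 178, running total 178.00
- B (175/28 per unit): all 28 → value 175, running total 353.00
- C (74/28 per unit): 5 of 28 → value 5×74/28 = 13.2143, running total 366.21
Total 366.21.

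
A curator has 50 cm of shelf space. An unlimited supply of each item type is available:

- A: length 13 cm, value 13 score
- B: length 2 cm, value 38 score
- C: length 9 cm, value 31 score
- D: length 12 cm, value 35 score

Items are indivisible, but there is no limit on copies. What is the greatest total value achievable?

950 score

Best value-per-unit is B at 38/2, and filling with it alone uses length 25×2=50. No mix of the others beats 25×38 = 950.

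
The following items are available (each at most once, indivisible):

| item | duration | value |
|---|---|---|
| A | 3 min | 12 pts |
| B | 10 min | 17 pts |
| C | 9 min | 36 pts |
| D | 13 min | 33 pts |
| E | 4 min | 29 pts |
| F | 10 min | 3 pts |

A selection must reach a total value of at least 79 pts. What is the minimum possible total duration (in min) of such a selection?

23

Subsets with value ≥ 79, sorted by total duration:
- B+C+E: duration 23, value 82
- A+C+D: duration 25, value 81
Minimum duration: 23 min.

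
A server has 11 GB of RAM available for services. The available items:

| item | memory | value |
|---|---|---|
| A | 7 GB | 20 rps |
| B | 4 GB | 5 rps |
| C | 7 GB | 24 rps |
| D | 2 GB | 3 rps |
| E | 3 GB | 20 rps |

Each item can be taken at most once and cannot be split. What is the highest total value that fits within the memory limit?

44 rps

Check high-value combinations within 11 GB:
- C+E: memory 7+3=10, value 24+20=44
- A+E: memory 7+3=10, value 20+20=40
- B+C: memory 4+7=11, value 5+24=29
- B+D+E: memory 4+2+3=9, value 5+3+20=28
- C+D: memory 7+2=9, value 24+3=27
Best: 44 rps.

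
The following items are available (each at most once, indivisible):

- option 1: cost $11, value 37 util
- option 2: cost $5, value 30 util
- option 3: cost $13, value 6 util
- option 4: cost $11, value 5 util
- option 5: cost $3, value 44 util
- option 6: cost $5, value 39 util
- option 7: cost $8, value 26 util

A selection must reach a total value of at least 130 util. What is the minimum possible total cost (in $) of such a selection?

Subsets with value ≥ 130, sorted by total cost:
- option 2+option 5+option 6+option 7: cost 21, value 139
- option 1+option 2+option 5+option 6: cost 24, value 150
- option 1+option 5+option 6+option 7: cost 27, value 146
Minimum cost: 21 $.

21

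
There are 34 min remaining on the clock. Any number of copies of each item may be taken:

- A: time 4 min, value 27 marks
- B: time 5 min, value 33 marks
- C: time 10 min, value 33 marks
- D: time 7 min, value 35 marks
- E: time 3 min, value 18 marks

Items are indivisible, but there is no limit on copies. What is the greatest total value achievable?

228 marks

Best value-per-unit is A at 27/4; filling with it alone gives 8×27 = 216.
Optimal mix: 6×A + 2×B → time 34, value 228.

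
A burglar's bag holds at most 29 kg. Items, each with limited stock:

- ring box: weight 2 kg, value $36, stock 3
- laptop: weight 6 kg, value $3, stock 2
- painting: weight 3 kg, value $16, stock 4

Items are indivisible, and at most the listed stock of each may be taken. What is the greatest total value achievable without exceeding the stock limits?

$175

Top feasible selections:
- 3×ring box + 1×laptop + 4×painting: weight 24, value 175
- 3×ring box + 4×painting: weight 18, value 172
Best: $175.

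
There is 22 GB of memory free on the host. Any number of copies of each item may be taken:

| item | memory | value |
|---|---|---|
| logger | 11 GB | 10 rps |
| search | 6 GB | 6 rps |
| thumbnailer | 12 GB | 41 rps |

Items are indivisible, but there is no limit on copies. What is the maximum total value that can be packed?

47 rps

Best value-per-unit is thumbnailer at 41/12; filling with it alone gives 1×41 = 41.
Optimal mix: 1×search + 1×thumbnailer → memory 18, value 47.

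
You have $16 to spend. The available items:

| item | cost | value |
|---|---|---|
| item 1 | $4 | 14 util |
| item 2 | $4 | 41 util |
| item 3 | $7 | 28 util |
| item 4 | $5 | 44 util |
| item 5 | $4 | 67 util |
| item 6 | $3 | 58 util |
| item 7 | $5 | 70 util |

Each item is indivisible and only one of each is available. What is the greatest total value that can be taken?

Check high-value combinations within $16:
- item 2+item 5+item 6+item 7: cost 4+4+3+5=16, value 41+67+58+70=236
- item 2+item 4+item 5+item 6: cost 4+5+4+3=16, value 41+44+67+58=210
- item 1+item 5+item 6+item 7: cost 4+4+3+5=16, value 14+67+58+70=209
- item 5+item 6+item 7: cost 4+3+5=12, value 67+58+70=195
Best: 236 util.

236 util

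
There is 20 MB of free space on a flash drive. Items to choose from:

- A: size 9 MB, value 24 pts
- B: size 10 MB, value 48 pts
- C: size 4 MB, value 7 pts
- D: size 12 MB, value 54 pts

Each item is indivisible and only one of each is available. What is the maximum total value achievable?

Check high-value combinations within 20 MB:
- A+B: size 9+10=19, value 24+48=72
- C+D: size 4+12=16, value 7+54=61
- B+C: size 10+4=14, value 48+7=55
Best: 72 pts.

72 pts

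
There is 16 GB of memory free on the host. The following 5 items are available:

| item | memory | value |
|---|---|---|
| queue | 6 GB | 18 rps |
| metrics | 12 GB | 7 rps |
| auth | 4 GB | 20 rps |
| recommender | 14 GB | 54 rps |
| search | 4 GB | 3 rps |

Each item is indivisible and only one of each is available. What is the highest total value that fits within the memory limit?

This is a 0/1 knapsack; check combinations near the capacity.
- recommender: memory 14, value 54
- queue+auth+search: memory 6+4+4=14, value 18+20+3=41
- queue+auth: memory 6+4=10, value 18+20=38
- metrics+auth: memory 12+4=16, value 7+20=27
- auth+search: memory 4+4=8, value 20+3=23
Best: 54 rps.

54 rps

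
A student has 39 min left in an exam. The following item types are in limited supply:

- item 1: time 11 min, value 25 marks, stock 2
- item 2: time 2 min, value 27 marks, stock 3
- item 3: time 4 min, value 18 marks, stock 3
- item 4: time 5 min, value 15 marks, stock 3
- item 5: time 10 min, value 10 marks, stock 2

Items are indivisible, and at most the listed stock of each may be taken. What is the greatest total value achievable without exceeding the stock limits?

Top feasible selections:
- 1×item 1 + 3×item 2 + 3×item 3 + 2×item 4: time 39, value 190
- 3×item 2 + 3×item 3 + 3×item 4: time 33, value 180
- 1×item 1 + 3×item 2 + 3×item 3 + 1×item 4: time 34, value 175
- 3×item 2 + 3×item 3 + 2×item 4 + 1×item 5: time 38, value 175
Best: 190 marks.

190 marks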